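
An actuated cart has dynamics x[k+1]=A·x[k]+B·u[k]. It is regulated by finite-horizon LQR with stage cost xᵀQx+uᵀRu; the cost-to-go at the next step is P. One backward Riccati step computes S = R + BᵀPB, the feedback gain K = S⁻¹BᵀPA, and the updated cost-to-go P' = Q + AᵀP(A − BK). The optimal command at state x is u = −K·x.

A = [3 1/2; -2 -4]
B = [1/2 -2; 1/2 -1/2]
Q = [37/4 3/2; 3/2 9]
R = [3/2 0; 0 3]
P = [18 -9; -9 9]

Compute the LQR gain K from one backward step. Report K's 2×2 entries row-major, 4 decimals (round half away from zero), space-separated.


-2.0797 -3.5020 -2.3665 -1.7092

BᵀP = [4.5000 0.0000; -31.5000 13.5000]
S = R + BᵀPB = [3/2 0; 0 3] + [2.2500 -9.0000; -9.0000 56.2500] = [3.7500 -9.0000; -9.0000 59.2500]
BᵀPA = [13.5000 2.2500; -121.5000 -69.7500]
K = S⁻¹·BᵀPA = [-2.0797 -3.5020; -2.3665 -1.7092]
A−BK = [-0.6932 -1.1673; -2.1434 -3.1036]
AᵀP(A−BK) = [46.5418 55.6135; 55.6135 73.1653]
P' = Q + AᵀP(A−BK) = [55.7918 57.1135; 57.1135 82.1653]
tr(P') = 137.9572


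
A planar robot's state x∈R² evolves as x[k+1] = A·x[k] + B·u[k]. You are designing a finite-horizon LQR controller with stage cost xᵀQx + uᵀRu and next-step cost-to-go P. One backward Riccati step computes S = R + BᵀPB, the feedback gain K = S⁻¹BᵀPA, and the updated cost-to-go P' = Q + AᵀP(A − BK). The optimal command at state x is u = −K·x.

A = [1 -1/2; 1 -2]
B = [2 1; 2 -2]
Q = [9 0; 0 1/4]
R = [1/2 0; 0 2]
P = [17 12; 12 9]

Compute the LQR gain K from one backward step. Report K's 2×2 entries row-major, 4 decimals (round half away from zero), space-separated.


BᵀP = [58.0000 42.0000; -7.0000 -6.0000]
S = R + BᵀPB = [1/2 0; 0 2] + [200.0000 -26.0000; -26.0000 5.0000] = [200.5000 -26.0000; -26.0000 7.0000]
BᵀPA = [100.0000 -113.0000; -13.0000 15.5000]
K = S⁻¹·BᵀPA = [0.4976 -0.5333; -0.0089 0.2333]
A−BK = [0.0137 0.3333; -0.0131 -0.4667]
AᵀP(A−BK) = [0.1244 -0.1333; -0.1333 0.3667]
P' = Q + AᵀP(A−BK) = [9.1244 -0.1333; -0.1333 0.6167]
tr(P') = 9.7411

0.4976 -0.5333 -0.0089 0.2333


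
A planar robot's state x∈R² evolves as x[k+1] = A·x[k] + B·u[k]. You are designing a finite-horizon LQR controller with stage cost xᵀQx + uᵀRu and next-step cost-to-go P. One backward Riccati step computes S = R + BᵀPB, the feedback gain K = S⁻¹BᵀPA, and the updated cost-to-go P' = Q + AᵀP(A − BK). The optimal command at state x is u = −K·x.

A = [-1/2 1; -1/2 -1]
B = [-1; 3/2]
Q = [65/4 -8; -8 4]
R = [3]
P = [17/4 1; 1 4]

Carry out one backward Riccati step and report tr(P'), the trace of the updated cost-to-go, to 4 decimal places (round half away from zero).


BᵀP = [-2.7500 5.0000]
S = R + BᵀPB = [3] + [10.2500] = [13.2500]
BᵀPA = [-1.1250 -7.7500]
K = S⁻¹·BᵀPA = [-0.0849 -0.5849]
A−BK = [-0.5849 0.4151; -0.3726 -0.1226]
AᵀP(A−BK) = [2.4670 -0.7830; -0.7830 1.7170]
P' = Q + AᵀP(A−BK) = [18.7170 -8.7830; -8.7830 5.7170]
tr(P') = 24.4340

24.4340


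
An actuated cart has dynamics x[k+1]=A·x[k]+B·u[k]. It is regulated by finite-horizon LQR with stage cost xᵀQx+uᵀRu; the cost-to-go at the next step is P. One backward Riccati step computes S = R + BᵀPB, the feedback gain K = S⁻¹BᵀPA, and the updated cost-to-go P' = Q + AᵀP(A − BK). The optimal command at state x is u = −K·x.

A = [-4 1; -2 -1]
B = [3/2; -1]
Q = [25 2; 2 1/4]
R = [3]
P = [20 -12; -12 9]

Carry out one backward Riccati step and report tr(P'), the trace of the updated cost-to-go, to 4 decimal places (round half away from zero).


BᵀP = [42.0000 -27.0000]
S = R + BᵀPB = [3] + [90.0000] = [93.0000]
BᵀPA = [-114.0000 69.0000]
K = S⁻¹·BᵀPA = [-1.2258 0.7419]
A−BK = [-2.1613 -0.1129; -3.2258 -0.2581]
AᵀP(A−BK) = [24.2581 -1.4194; -1.4194 1.8065]
P' = Q + AᵀP(A−BK) = [49.2581 0.5806; 0.5806 2.0565]
tr(P') = 51.3145

51.3145


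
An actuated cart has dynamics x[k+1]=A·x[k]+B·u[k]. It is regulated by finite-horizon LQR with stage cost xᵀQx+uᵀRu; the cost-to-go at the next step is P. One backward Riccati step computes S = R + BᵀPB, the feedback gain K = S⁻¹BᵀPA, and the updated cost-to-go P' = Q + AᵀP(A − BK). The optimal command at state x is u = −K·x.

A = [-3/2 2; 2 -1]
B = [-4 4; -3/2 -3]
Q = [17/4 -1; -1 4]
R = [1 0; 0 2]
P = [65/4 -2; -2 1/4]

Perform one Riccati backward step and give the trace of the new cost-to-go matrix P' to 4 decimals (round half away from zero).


8.5801

BᵀP = [-62.0000 7.6250; 71.0000 -8.7500]
S = R + BᵀPB = [1 0; 0 2] + [236.5625 -270.8750; -270.8750 310.2500] = [237.5625 -270.8750; -270.8750 312.2500]
BᵀPA = [108.2500 -131.6250; -124.0000 150.7500]
K = S⁻¹·BᵀPA = [0.2638 -0.3296; -0.1682 0.1969]
A−BK = [0.2283 -0.1058; 1.8911 -0.9036]
AᵀP(A−BK) = [0.1403 -0.1602; -0.1602 0.1898]
P' = Q + AᵀP(A−BK) = [4.3903 -1.1602; -1.1602 4.1898]
tr(P') = 8.5801


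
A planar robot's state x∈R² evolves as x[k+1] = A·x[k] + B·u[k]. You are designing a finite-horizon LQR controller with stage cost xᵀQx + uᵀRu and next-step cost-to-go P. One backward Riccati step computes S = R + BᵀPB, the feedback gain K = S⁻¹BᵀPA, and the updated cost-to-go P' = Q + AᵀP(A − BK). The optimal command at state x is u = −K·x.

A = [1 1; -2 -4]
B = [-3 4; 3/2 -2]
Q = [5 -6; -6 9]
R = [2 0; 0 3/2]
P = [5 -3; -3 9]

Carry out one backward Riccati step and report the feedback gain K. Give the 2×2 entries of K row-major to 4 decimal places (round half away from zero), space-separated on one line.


-0.2061 -0.3499 0.3664 0.6221

BᵀP = [-19.5000 22.5000; 26.0000 -30.0000]
S = R + BᵀPB = [2 0; 0 3/2] + [92.2500 -123.0000; -123.0000 164.0000] = [94.2500 -123.0000; -123.0000 165.5000]
BᵀPA = [-64.5000 -109.5000; 86.0000 146.0000]
K = S⁻¹·BᵀPA = [-0.2061 -0.3499; 0.3664 0.6221]
A−BK = [-1.0842 -2.5382; -0.9579 -2.2309]
AᵀP(A−BK) = [8.1907 18.9284; 18.9284 43.8551]
P' = Q + AᵀP(A−BK) = [13.1907 12.9284; 12.9284 52.8551]
tr(P') = 66.0458


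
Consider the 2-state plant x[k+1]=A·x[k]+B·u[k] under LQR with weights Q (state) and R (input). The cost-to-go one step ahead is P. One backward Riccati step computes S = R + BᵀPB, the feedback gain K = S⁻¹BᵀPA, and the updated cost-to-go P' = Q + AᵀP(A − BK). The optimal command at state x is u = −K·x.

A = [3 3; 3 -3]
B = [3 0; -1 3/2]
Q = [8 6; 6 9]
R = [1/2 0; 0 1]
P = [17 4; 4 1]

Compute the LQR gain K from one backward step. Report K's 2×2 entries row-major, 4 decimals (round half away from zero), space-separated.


BᵀP = [47.0000 11.0000; 6.0000 1.5000]
S = R + BᵀPB = [1/2 0; 0 1] + [130.0000 16.5000; 16.5000 2.2500] = [130.5000 16.5000; 16.5000 3.2500]
BᵀPA = [174.0000 108.0000; 22.5000 13.5000]
K = S⁻¹·BᵀPA = [1.2790 0.8444; 0.4296 -0.1333]
A−BK = [-0.8370 0.4667; 3.6346 -1.9556]
AᵀP(A−BK) = [1.7852 0.0667; 0.0667 0.6000]
P' = Q + AᵀP(A−BK) = [9.7852 6.0667; 6.0667 9.6000]
tr(P') = 19.3852

1.2790 0.8444 0.4296 -0.1333


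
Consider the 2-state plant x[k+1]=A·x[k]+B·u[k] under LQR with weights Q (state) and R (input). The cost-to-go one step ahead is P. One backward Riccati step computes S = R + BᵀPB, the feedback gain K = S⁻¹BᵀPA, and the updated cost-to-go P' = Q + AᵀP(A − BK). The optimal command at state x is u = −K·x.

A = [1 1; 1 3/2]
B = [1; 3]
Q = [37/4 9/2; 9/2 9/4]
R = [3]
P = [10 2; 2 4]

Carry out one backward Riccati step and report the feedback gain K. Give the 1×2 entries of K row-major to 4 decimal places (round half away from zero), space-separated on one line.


0.4918 0.6066

BᵀP = [16.0000 14.0000]
S = R + BᵀPB = [3] + [58.0000] = [61.0000]
BᵀPA = [30.0000 37.0000]
K = S⁻¹·BᵀPA = [0.4918 0.6066]
A−BK = [0.5082 0.3934; -0.4754 -0.3197]
AᵀP(A−BK) = [3.2459 2.8033; 2.8033 2.5574]
P' = Q + AᵀP(A−BK) = [12.4959 7.3033; 7.3033 4.8074]
tr(P') = 17.3033


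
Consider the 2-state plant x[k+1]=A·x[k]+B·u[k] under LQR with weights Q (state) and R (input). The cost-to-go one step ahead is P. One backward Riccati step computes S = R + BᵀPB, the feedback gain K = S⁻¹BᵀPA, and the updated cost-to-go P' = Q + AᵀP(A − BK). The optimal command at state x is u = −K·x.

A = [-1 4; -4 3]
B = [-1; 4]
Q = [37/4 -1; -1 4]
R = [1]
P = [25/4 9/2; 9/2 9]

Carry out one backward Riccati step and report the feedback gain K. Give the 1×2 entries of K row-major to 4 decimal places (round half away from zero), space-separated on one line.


BᵀP = [11.7500 31.5000]
S = R + BᵀPB = [1] + [114.2500] = [115.2500]
BᵀPA = [-137.7500 141.5000]
K = S⁻¹·BᵀPA = [-1.1952 1.2278]
A−BK = [-2.1952 5.2278; 0.7809 -1.9111]
AᵀP(A−BK) = [21.6074 -49.3753; -49.3753 115.2711]
P' = Q + AᵀP(A−BK) = [30.8574 -50.3753; -50.3753 119.2711]
tr(P') = 150.1285

-1.1952 1.2278


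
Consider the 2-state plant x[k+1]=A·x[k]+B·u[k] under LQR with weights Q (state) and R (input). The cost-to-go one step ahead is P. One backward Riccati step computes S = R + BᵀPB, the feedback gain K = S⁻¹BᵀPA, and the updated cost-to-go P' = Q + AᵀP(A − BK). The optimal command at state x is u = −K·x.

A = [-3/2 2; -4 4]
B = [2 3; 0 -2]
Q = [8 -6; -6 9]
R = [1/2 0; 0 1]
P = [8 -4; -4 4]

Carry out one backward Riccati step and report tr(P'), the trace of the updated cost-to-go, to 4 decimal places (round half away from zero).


33.6311

BᵀP = [16.0000 -8.0000; 32.0000 -20.0000]
S = R + BᵀPB = [1/2 0; 0 1] + [32.0000 64.0000; 64.0000 136.0000] = [32.5000 64.0000; 64.0000 137.0000]
BᵀPA = [8.0000 0.0000; 32.0000 -16.0000]
K = S⁻¹·BᵀPA = [-2.6704 2.8724; 1.4811 -1.4586]
A−BK = [-0.6024 0.6311; -1.0379 1.0827]
AᵀP(A−BK) = [7.9691 -8.3029; -8.3029 8.6620]
P' = Q + AᵀP(A−BK) = [15.9691 -14.3029; -14.3029 17.6620]
tr(P') = 33.6311


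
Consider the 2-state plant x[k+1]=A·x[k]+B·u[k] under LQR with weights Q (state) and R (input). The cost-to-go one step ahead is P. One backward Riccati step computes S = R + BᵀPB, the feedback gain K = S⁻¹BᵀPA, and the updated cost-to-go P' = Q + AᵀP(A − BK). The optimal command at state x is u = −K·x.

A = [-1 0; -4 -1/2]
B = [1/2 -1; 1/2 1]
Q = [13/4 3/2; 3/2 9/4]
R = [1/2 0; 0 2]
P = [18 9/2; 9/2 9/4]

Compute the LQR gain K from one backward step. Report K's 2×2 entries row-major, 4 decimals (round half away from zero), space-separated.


BᵀP = [11.2500 3.3750; -13.5000 -2.2500]
S = R + BᵀPB = [1/2 0; 0 2] + [7.3125 -7.8750; -7.8750 11.2500] = [7.8125 -7.8750; -7.8750 13.2500]
BᵀPA = [-24.7500 -1.6875; 22.5000 1.1250]
K = S⁻¹·BᵀPA = [-3.6325 -0.3253; -0.4608 -0.1084]
A−BK = [0.3554 0.0542; -1.7229 -0.2289]
AᵀP(A−BK) = [10.4639 1.1386; 1.1386 0.1355]
P' = Q + AᵀP(A−BK) = [13.7139 2.6386; 2.6386 2.3855]
tr(P') = 16.0994

-3.6325 -0.3253 -0.4608 -0.1084


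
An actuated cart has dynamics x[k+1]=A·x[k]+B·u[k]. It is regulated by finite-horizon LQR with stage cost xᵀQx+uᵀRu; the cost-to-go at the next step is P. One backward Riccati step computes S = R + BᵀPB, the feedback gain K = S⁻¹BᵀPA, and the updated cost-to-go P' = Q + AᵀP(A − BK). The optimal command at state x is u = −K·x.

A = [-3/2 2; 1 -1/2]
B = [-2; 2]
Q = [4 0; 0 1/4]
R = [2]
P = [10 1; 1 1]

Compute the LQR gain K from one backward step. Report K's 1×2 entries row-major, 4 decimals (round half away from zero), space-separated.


BᵀP = [-18.0000 0.0000]
S = R + BᵀPB = [2] + [36.0000] = [38.0000]
BᵀPA = [27.0000 -36.0000]
K = S⁻¹·BᵀPA = [0.7105 -0.9474]
A−BK = [-0.0789 0.1053; -0.4211 1.3947]
AᵀP(A−BK) = [1.3158 -2.1711; -2.1711 4.1447]
P' = Q + AᵀP(A−BK) = [5.3158 -2.1711; -2.1711 4.3947]
tr(P') = 9.7105

0.7105 -0.9474


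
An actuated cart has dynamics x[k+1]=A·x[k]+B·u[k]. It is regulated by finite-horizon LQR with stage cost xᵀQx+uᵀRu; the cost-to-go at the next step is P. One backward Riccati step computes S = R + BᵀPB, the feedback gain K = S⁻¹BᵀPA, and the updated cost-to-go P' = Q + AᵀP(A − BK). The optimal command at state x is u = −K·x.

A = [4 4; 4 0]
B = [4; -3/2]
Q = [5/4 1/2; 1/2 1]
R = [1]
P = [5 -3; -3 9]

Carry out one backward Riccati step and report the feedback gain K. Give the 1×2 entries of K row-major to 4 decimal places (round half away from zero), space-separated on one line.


BᵀP = [24.5000 -25.5000]
S = R + BᵀPB = [1] + [136.2500] = [137.2500]
BᵀPA = [-4.0000 98.0000]
K = S⁻¹·BᵀPA = [-0.0291 0.7140]
A−BK = [4.1166 1.1439; 3.9563 1.0710]
AᵀP(A−BK) = [127.8834 34.8561; 34.8561 10.0255]
P' = Q + AᵀP(A−BK) = [129.1334 35.3561; 35.3561 11.0255]
tr(P') = 140.1589

-0.0291 0.7140


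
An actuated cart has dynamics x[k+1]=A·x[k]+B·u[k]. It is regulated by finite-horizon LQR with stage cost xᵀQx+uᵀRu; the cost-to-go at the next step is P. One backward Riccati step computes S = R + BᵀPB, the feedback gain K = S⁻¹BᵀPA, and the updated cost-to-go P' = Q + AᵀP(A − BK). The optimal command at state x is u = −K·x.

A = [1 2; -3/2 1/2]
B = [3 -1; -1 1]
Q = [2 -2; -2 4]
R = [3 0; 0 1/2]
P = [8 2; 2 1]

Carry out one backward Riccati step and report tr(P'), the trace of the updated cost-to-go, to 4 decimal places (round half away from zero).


BᵀP = [22.0000 5.0000; -6.0000 -1.0000]
S = R + BᵀPB = [3 0; 0 1/2] + [61.0000 -17.0000; -17.0000 5.0000] = [64.0000 -17.0000; -17.0000 5.5000]
BᵀPA = [14.5000 46.5000; -4.5000 -12.5000]
K = S⁻¹·BᵀPA = [0.0516 0.6865; -0.6587 -0.1508]
A−BK = [0.1865 -0.2103; -0.7897 1.3373]
AᵀP(A−BK) = [0.5377 -0.3829; -0.3829 2.4425]
P' = Q + AᵀP(A−BK) = [2.5377 -2.3829; -2.3829 6.4425]
tr(P') = 8.9802

8.9802


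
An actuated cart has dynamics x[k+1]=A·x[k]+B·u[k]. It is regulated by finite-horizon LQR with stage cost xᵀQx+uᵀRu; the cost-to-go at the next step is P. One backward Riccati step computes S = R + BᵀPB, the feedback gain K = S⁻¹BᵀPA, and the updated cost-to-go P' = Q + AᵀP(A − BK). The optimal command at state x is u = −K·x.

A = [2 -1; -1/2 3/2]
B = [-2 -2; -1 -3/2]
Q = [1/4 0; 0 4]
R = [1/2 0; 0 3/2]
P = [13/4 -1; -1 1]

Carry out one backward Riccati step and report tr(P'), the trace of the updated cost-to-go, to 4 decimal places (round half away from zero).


10.5691

BᵀP = [-5.5000 1.0000; -5.0000 0.5000]
S = R + BᵀPB = [1/2 0; 0 3/2] + [10.0000 9.5000; 9.5000 9.2500] = [10.5000 9.5000; 9.5000 10.7500]
BᵀPA = [-11.5000 7.0000; -10.2500 5.7500]
K = S⁻¹·BᵀPA = [-1.1602 0.9116; 0.0718 -0.2707]
A−BK = [-0.1768 0.2818; -1.5525 2.0055]
AᵀP(A−BK) = [2.6436 -3.0414; -3.0414 3.6754]
P' = Q + AᵀP(A−BK) = [2.8936 -3.0414; -3.0414 7.6754]
tr(P') = 10.5691


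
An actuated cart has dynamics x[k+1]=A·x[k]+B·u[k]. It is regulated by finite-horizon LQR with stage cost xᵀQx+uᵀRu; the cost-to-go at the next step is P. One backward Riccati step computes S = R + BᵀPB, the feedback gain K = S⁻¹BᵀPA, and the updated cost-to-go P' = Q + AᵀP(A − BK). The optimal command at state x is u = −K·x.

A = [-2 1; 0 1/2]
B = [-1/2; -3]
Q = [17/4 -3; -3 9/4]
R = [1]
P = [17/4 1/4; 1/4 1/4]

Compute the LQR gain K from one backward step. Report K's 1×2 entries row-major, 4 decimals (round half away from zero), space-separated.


BᵀP = [-2.8750 -0.8750]
S = R + BᵀPB = [1] + [4.0625] = [5.0625]
BᵀPA = [5.7500 -3.3125]
K = S⁻¹·BᵀPA = [1.1358 -0.6543]
A−BK = [-1.4321 0.6728; 3.4074 -1.4630]
AᵀP(A−BK) = [10.4691 -4.9877; -4.9877 2.3951]
P' = Q + AᵀP(A−BK) = [14.7191 -7.9877; -7.9877 4.6451]
tr(P') = 19.3642

1.1358 -0.6543


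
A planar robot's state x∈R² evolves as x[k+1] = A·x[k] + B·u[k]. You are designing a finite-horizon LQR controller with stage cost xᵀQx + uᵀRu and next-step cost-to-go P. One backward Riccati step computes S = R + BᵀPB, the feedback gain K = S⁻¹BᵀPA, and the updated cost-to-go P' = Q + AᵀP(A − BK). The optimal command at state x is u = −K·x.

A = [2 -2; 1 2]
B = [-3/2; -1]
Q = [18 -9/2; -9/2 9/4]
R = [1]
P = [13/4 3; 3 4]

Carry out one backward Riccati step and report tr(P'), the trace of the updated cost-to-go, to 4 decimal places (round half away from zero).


BᵀP = [-7.8750 -8.5000]
S = R + BᵀPB = [1] + [20.3125] = [21.3125]
BᵀPA = [-24.2500 -1.2500]
K = S⁻¹·BᵀPA = [-1.1378 -0.0587]
A−BK = [0.2933 -2.0880; -0.1378 1.9413]
AᵀP(A−BK) = [1.4076 -0.4223; -0.4223 4.9267]
P' = Q + AᵀP(A−BK) = [19.4076 -4.9223; -4.9223 7.1767]
tr(P') = 26.5843

26.5843


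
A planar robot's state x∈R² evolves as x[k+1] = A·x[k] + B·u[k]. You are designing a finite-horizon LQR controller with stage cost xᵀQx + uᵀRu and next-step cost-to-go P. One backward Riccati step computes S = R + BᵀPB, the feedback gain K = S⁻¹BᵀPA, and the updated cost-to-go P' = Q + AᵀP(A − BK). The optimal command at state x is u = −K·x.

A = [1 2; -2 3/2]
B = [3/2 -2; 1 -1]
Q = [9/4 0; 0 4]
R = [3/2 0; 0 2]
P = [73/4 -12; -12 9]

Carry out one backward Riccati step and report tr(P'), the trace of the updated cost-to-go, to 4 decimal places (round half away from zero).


BᵀP = [15.3750 -9.0000; -24.5000 15.0000]
S = R + BᵀPB = [3/2 0; 0 2] + [14.0625 -21.7500; -21.7500 34.0000] = [15.5625 -21.7500; -21.7500 36.0000]
BᵀPA = [33.3750 17.2500; -54.5000 -26.5000]
K = S⁻¹·BᵀPA = [0.1849 0.5118; -1.4022 -0.4269]
A−BK = [-2.0817 0.3785; -3.5871 0.5613]
AᵀP(A−BK) = [19.6602 -0.8473; -0.8473 1.1086]
P' = Q + AᵀP(A−BK) = [21.9102 -0.8473; -0.8473 5.1086]
tr(P') = 27.0188

27.0188


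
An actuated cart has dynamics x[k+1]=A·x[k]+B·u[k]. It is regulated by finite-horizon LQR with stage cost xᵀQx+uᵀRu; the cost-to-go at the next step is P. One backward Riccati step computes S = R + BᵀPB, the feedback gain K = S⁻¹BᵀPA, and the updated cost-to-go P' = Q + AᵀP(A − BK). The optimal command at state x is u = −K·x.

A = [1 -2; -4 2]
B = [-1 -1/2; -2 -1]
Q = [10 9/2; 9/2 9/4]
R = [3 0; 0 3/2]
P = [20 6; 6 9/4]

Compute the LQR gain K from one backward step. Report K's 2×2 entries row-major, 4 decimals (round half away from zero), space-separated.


BᵀP = [-32.0000 -10.5000; -16.0000 -5.2500]
S = R + BᵀPB = [3 0; 0 3/2] + [53.0000 26.5000; 26.5000 13.2500] = [56.0000 26.5000; 26.5000 14.7500]
BᵀPA = [10.0000 43.0000; 5.0000 21.5000]
K = S⁻¹·BᵀPA = [0.1212 0.5212; 0.1212 0.5212]
A−BK = [1.1818 -1.2182; -3.6364 3.5636]
AᵀP(A−BK) = [6.1818 -5.8182; -5.8182 7.3818]
P' = Q + AᵀP(A−BK) = [16.1818 -1.3182; -1.3182 9.6318]
tr(P') = 25.8136

0.1212 0.5212 0.1212 0.5212


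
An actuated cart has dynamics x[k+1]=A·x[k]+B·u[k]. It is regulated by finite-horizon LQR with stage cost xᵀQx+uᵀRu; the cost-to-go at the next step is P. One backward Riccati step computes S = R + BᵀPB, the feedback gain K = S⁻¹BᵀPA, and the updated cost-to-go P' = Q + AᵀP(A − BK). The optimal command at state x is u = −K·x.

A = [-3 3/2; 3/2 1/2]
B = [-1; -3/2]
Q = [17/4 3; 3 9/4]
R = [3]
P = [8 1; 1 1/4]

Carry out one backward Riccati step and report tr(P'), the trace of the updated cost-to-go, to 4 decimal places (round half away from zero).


BᵀP = [-9.5000 -1.3750]
S = R + BᵀPB = [3] + [11.5625] = [14.5625]
BᵀPA = [26.4375 -14.9375]
K = S⁻¹·BᵀPA = [1.8155 -1.0258]
A−BK = [-1.1845 0.4742; 4.2232 -1.0386]
AᵀP(A−BK) = [15.5665 -7.9442; -7.9442 4.2403]
P' = Q + AᵀP(A−BK) = [19.8165 -4.9442; -4.9442 6.4903]
tr(P') = 26.3069

26.3069


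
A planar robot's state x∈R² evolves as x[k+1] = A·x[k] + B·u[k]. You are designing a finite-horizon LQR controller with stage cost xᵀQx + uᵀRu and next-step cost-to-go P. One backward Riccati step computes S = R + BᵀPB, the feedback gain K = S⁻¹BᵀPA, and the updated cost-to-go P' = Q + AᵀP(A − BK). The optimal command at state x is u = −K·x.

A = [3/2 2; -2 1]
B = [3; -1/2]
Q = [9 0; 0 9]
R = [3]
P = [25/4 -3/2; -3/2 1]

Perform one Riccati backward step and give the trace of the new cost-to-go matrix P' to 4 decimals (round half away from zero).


BᵀP = [19.5000 -5.0000]
S = R + BᵀPB = [3] + [61.0000] = [64.0000]
BᵀPA = [39.2500 34.0000]
K = S⁻¹·BᵀPA = [0.6133 0.5313]
A−BK = [-0.3398 0.4063; -1.6934 1.2656]
AᵀP(A−BK) = [2.9912 -0.3516; -0.3516 1.9375]
P' = Q + AᵀP(A−BK) = [11.9912 -0.3516; -0.3516 10.9375]
tr(P') = 22.9287

22.9287


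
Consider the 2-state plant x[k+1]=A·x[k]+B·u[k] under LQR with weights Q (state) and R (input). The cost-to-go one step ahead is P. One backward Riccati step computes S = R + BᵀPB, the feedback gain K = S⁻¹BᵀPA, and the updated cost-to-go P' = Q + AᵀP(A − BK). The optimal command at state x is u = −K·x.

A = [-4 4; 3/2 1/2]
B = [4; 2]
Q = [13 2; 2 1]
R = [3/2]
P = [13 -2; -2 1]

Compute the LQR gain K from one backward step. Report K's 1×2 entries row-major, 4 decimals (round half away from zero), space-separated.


BᵀP = [48.0000 -6.0000]
S = R + BᵀPB = [3/2] + [180.0000] = [181.5000]
BᵀPA = [-201.0000 189.0000]
K = S⁻¹·BᵀPA = [-1.1074 1.0413]
A−BK = [0.4298 -0.1653; 3.7149 -1.5826]
AᵀP(A−BK) = [11.6550 -5.9442; -5.9442 3.4401]
P' = Q + AᵀP(A−BK) = [24.6550 -3.9442; -3.9442 4.4401]
tr(P') = 29.0950

-1.1074 1.0413


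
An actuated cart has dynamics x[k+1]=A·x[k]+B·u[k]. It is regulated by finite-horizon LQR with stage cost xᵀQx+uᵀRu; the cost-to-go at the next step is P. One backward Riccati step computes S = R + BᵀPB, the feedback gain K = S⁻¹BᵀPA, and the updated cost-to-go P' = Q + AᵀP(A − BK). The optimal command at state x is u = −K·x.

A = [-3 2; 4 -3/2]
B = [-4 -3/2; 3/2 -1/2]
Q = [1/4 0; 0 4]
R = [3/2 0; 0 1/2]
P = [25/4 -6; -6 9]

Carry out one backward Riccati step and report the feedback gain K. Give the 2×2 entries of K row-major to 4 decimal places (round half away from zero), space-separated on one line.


BᵀP = [-34.0000 37.5000; -6.3750 4.5000]
S = R + BᵀPB = [3/2 0; 0 1/2] + [192.2500 32.2500; 32.2500 7.3125] = [193.7500 32.2500; 32.2500 7.8125]
BᵀPA = [252.0000 -124.2500; 37.1250 -19.5000]
K = S⁻¹·BᵀPA = [1.6289 -0.7218; -1.9722 0.4834]
A−BK = [0.5574 -0.1619; 0.5706 -0.1757]
AᵀP(A−BK) = [6.9800 -2.5645; -2.5645 0.9985]
P' = Q + AᵀP(A−BK) = [7.2300 -2.5645; -2.5645 4.9985]
tr(P') = 12.2285

1.6289 -0.7218 -1.9722 0.4834


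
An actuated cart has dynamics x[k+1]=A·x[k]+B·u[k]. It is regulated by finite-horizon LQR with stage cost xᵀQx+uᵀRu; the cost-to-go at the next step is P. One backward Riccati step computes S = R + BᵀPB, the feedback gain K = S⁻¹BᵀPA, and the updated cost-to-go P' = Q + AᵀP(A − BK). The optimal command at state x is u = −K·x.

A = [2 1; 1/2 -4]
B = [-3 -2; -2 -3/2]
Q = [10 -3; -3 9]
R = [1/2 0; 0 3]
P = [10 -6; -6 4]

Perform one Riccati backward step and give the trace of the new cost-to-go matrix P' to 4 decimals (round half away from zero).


44.6036

BᵀP = [-18.0000 10.0000; -11.0000 6.0000]
S = R + BᵀPB = [1/2 0; 0 3] + [34.0000 21.0000; 21.0000 13.0000] = [34.5000 21.0000; 21.0000 16.0000]
BᵀPA = [-31.0000 -58.0000; -19.0000 -35.0000]
K = S⁻¹·BᵀPA = [-0.8739 -1.7387; -0.0405 0.0946]
A−BK = [-0.7027 -4.0270; -1.3086 -7.3356]
AᵀP(A−BK) = [1.1396 4.8964; 4.8964 24.4640]
P' = Q + AᵀP(A−BK) = [11.1396 1.8964; 1.8964 33.4640]
tr(P') = 44.6036


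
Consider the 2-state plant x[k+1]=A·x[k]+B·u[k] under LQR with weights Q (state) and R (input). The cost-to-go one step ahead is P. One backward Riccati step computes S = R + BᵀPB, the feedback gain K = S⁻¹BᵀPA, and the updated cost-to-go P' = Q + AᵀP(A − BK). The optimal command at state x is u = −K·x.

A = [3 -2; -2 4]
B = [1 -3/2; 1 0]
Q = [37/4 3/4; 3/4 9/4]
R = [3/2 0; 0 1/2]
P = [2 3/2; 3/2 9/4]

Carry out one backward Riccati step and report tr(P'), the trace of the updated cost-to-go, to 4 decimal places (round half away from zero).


BᵀP = [3.5000 3.7500; -3.0000 -2.2500]
S = R + BᵀPB = [3/2 0; 0 1/2] + [7.2500 -5.2500; -5.2500 4.5000] = [8.7500 -5.2500; -5.2500 5.0000]
BᵀPA = [3.0000 8.0000; -4.5000 -3.0000]
K = S⁻¹·BᵀPA = [-0.5328 1.4981; -1.4595 0.9730]
A−BK = [1.3436 -2.0386; -1.4672 2.5019]
AᵀP(A−BK) = [4.0309 -6.1158; -6.1158 10.9344]
P' = Q + AᵀP(A−BK) = [13.2809 -5.3658; -5.3658 13.1844]
tr(P') = 26.4653

26.4653


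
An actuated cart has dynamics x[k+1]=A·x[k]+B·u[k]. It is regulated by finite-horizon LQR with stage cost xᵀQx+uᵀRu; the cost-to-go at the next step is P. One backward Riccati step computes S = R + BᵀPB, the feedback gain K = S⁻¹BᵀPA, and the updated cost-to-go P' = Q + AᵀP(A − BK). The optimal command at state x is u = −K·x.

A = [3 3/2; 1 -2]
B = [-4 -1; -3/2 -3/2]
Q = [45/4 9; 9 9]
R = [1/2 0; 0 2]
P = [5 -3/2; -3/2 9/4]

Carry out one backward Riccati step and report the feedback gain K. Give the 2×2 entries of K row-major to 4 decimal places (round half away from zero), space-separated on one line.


BᵀP = [-17.7500 2.6250; -2.7500 -1.8750]
S = R + BᵀPB = [1/2 0; 0 2] + [67.0625 13.8125; 13.8125 5.5625] = [67.5625 13.8125; 13.8125 7.5625]
BᵀPA = [-50.6250 -31.8750; -10.1250 -0.3750]
K = S⁻¹·BᵀPA = [-0.7590 -0.7367; 0.0474 1.2960]
A−BK = [0.0114 -0.1510; -0.0673 -1.1611]
AᵀP(A−BK) = [0.3057 0.5745; 0.5745 6.2521]
P' = Q + AᵀP(A−BK) = [11.5557 9.5745; 9.5745 15.2521]
tr(P') = 26.8078

-0.7590 -0.7367 0.0474 1.2960


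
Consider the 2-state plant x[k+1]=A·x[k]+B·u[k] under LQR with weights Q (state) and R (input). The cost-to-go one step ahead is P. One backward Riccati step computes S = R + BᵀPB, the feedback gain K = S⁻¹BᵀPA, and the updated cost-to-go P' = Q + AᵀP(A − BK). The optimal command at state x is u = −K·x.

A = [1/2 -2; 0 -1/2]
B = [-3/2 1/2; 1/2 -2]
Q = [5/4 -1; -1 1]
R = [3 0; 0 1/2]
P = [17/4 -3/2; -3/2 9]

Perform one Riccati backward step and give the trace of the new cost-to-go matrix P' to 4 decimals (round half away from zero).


BᵀP = [-7.1250 6.7500; 5.1250 -18.7500]
S = R + BᵀPB = [3 0; 0 1/2] + [14.0625 -17.0625; -17.0625 40.0625] = [17.0625 -17.0625; -17.0625 40.5625]
BᵀPA = [-3.5625 10.8750; 2.5625 -0.8750]
K = S⁻¹·BᵀPA = [-0.2513 1.0629; -0.0426 0.4255]
A−BK = [0.1443 -0.6184; 0.0406 -0.1804]
AᵀP(A−BK) = [0.2761 -1.1789; -1.1789 5.0634]
P' = Q + AᵀP(A−BK) = [1.5261 -2.1789; -2.1789 6.0634]
tr(P') = 7.5895

7.5895


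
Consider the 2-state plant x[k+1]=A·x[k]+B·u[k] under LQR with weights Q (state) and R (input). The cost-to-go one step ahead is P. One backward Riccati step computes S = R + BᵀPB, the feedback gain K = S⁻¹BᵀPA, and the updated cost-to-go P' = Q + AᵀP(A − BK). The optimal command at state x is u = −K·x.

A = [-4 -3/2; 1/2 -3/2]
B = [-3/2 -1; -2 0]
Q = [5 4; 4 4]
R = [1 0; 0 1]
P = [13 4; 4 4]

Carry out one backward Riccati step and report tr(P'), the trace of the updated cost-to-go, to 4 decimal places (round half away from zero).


22.7107

BᵀP = [-27.5000 -14.0000; -13.0000 -4.0000]
S = R + BᵀPB = [1 0; 0 1] + [69.2500 27.5000; 27.5000 13.0000] = [70.2500 27.5000; 27.5000 14.0000]
BᵀPA = [103.0000 62.2500; 50.0000 25.5000]
K = S⁻¹·BᵀPA = [0.2948 0.7492; 2.9923 0.3498]
A−BK = [-0.5655 -0.0264; 1.0897 -0.0017]
AᵀP(A−BK) = [13.0176 1.3432; 1.3432 0.6931]
P' = Q + AᵀP(A−BK) = [18.0176 5.3432; 5.3432 4.6931]
tr(P') = 22.7107


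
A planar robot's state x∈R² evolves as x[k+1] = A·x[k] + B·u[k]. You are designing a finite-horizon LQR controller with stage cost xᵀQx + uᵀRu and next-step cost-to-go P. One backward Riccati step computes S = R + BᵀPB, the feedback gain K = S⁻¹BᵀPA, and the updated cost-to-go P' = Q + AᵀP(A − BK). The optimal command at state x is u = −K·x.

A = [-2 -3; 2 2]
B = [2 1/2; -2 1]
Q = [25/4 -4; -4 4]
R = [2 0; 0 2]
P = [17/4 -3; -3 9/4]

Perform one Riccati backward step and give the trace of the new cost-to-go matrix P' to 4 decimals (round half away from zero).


BᵀP = [14.5000 -10.5000; -0.8750 0.7500]
S = R + BᵀPB = [2 0; 0 2] + [50.0000 -3.2500; -3.2500 0.3125] = [52.0000 -3.2500; -3.2500 2.3125]
BᵀPA = [-50.0000 -64.5000; 3.2500 4.1250]
K = S⁻¹·BᵀPA = [-0.9578 -1.2376; 0.0593 0.0444]
A−BK = [-0.1140 -0.5470; 0.0251 -0.5197]
AᵀP(A−BK) = [1.9157 2.4752; 2.4752 3.2410]
P' = Q + AᵀP(A−BK) = [8.1657 -1.5248; -1.5248 7.2410]
tr(P') = 15.4067

15.4067


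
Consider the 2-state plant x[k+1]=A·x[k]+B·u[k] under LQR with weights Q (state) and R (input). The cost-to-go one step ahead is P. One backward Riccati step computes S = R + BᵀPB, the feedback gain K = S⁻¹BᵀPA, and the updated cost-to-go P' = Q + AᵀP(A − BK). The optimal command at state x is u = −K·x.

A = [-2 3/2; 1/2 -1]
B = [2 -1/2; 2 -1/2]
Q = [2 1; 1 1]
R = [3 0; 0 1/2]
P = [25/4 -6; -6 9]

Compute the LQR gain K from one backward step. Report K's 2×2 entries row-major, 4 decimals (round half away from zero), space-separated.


0.0958 -0.2515 -0.1437 0.3772

BᵀP = [0.5000 6.0000; -0.1250 -1.5000]
S = R + BᵀPB = [3 0; 0 1/2] + [13.0000 -3.2500; -3.2500 0.8125] = [16.0000 -3.2500; -3.2500 1.3125]
BᵀPA = [2.0000 -5.2500; -0.5000 1.3125]
K = S⁻¹·BᵀPA = [0.0958 -0.2515; -0.1437 0.3772]
A−BK = [-2.2635 2.1916; 0.2365 -0.3084]
AᵀP(A−BK) = [38.9865 -39.0584; -39.0584 39.2470]
P' = Q + AᵀP(A−BK) = [40.9865 -38.0584; -38.0584 40.2470]
tr(P') = 81.2335


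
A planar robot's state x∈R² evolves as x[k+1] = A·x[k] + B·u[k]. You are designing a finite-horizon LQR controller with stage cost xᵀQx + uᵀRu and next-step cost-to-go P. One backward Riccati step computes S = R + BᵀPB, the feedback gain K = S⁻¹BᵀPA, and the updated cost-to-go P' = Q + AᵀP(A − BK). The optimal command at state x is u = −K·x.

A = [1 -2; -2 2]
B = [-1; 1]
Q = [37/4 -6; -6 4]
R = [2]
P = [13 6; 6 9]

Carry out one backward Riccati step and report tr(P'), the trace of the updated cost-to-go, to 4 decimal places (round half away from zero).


30.8333

BᵀP = [-7.0000 3.0000]
S = R + BᵀPB = [2] + [10.0000] = [12.0000]
BᵀPA = [-13.0000 20.0000]
K = S⁻¹·BᵀPA = [-1.0833 1.6667]
A−BK = [-0.0833 -0.3333; -0.9167 0.3333]
AᵀP(A−BK) = [10.9167 -4.3333; -4.3333 6.6667]
P' = Q + AᵀP(A−BK) = [20.1667 -10.3333; -10.3333 10.6667]
tr(P') = 30.8333


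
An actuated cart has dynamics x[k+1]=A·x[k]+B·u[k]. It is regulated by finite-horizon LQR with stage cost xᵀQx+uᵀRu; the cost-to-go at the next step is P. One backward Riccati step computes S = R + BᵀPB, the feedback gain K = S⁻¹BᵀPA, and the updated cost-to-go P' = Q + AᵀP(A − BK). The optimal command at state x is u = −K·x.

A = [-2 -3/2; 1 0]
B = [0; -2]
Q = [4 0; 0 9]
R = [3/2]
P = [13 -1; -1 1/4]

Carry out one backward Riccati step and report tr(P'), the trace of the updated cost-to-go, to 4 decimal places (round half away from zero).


BᵀP = [2.0000 -0.5000]
S = R + BᵀPB = [3/2] + [1.0000] = [2.5000]
BᵀPA = [-4.5000 -3.0000]
K = S⁻¹·BᵀPA = [-1.8000 -1.2000]
A−BK = [-2.0000 -1.5000; -2.6000 -2.4000]
AᵀP(A−BK) = [48.1500 35.1000; 35.1000 25.6500]
P' = Q + AᵀP(A−BK) = [52.1500 35.1000; 35.1000 34.6500]
tr(P') = 86.8000

86.8000


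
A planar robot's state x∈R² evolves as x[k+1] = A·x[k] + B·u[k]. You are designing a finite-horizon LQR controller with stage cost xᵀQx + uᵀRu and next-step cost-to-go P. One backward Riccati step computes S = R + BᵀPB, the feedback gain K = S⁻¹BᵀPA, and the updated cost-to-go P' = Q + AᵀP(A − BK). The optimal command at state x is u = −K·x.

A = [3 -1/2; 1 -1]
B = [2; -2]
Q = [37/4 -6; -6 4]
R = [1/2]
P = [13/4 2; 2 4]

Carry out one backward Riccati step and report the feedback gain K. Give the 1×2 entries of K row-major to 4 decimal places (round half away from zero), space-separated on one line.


0.2593 0.2037

BᵀP = [2.5000 -4.0000]
S = R + BᵀPB = [1/2] + [13.0000] = [13.5000]
BᵀPA = [3.5000 2.7500]
K = S⁻¹·BᵀPA = [0.2593 0.2037]
A−BK = [2.4815 -0.9074; 1.5185 -0.5926]
AᵀP(A−BK) = [44.3426 -16.5880; -16.5880 6.2523]
P' = Q + AᵀP(A−BK) = [53.5926 -22.5880; -22.5880 10.2523]
tr(P') = 63.8449


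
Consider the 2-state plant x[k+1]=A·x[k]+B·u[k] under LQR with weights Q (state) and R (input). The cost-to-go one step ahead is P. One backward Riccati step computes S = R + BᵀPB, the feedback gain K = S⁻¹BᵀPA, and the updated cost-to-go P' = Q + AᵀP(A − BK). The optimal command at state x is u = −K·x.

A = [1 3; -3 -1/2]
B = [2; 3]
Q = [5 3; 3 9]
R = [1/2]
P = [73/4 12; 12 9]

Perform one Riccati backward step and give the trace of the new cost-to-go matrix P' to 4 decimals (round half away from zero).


BᵀP = [72.5000 51.0000]
S = R + BᵀPB = [1/2] + [298.0000] = [298.5000]
BᵀPA = [-80.5000 192.0000]
K = S⁻¹·BᵀPA = [-0.2697 0.6432]
A−BK = [1.5394 1.7136; -2.1910 -2.4296]
AᵀP(A−BK) = [5.5406 6.0289; 6.0289 7.0025]
P' = Q + AᵀP(A−BK) = [10.5406 9.0289; 9.0289 16.0025]
tr(P') = 26.5431

26.5431


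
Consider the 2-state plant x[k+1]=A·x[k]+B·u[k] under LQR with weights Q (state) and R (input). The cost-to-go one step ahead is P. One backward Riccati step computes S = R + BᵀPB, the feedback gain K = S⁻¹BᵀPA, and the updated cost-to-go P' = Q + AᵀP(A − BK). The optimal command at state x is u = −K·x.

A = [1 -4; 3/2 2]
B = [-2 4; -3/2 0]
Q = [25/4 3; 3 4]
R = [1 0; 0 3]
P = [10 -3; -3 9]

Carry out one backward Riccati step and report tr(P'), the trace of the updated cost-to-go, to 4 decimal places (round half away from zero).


20.7756

BᵀP = [-15.5000 -7.5000; 40.0000 -12.0000]
S = R + BᵀPB = [1 0; 0 3] + [42.2500 -62.0000; -62.0000 160.0000] = [43.2500 -62.0000; -62.0000 163.0000]
BᵀPA = [-26.7500 47.0000; 22.0000 -184.0000]
K = S⁻¹·BᵀPA = [-0.9346 -1.1688; -0.2205 -1.5734]
A−BK = [0.0129 -0.0440; 0.0980 0.2467]
AᵀP(A−BK) = [1.1001 2.3489; 2.3489 9.4256]
P' = Q + AᵀP(A−BK) = [7.3501 5.3489; 5.3489 13.4256]
tr(P') = 20.7756


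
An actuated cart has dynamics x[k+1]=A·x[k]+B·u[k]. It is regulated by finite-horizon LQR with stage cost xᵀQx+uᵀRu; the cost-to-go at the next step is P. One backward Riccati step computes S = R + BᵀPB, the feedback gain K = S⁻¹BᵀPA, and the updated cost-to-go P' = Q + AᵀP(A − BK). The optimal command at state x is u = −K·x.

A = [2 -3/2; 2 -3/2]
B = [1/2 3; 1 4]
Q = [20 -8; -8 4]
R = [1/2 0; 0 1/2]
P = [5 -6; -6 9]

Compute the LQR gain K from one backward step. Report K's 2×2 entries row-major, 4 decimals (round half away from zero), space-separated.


BᵀP = [-3.5000 6.0000; -9.0000 18.0000]
S = R + BᵀPB = [1/2 0; 0 1/2] + [4.2500 13.5000; 13.5000 45.0000] = [4.7500 13.5000; 13.5000 45.5000]
BᵀPA = [5.0000 -3.7500; 18.0000 -13.5000]
K = S⁻¹·BᵀPA = [-0.4576 0.3432; 0.5314 -0.3985]
A−BK = [0.6347 -0.4760; 0.3321 -0.2491]
AᵀP(A−BK) = [0.7232 -0.5424; -0.5424 0.4068]
P' = Q + AᵀP(A−BK) = [20.7232 -8.5424; -8.5424 4.4068]
tr(P') = 25.1301

-0.4576 0.3432 0.5314 -0.3985


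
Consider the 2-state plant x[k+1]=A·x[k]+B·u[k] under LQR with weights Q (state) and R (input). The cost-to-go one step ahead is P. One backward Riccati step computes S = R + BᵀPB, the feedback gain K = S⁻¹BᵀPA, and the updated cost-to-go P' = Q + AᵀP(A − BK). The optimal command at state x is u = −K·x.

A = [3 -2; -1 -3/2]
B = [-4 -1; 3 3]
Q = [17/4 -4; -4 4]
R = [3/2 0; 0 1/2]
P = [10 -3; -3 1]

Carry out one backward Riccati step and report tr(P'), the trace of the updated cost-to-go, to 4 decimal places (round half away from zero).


BᵀP = [-49.0000 15.0000; -19.0000 6.0000]
S = R + BᵀPB = [3/2 0; 0 1/2] + [241.0000 94.0000; 94.0000 37.0000] = [242.5000 94.0000; 94.0000 37.5000]
BᵀPA = [-162.0000 75.5000; -63.0000 29.0000]
K = S⁻¹·BᵀPA = [-0.5936 0.4083; -0.1920 -0.2502]
A−BK = [0.4336 -0.6169; 1.3569 -1.9743]
AᵀP(A−BK) = [0.7381 -0.6140; -0.6140 0.6773]
P' = Q + AᵀP(A−BK) = [4.9881 -4.6140; -4.6140 4.6773]
tr(P') = 9.6654

9.6654


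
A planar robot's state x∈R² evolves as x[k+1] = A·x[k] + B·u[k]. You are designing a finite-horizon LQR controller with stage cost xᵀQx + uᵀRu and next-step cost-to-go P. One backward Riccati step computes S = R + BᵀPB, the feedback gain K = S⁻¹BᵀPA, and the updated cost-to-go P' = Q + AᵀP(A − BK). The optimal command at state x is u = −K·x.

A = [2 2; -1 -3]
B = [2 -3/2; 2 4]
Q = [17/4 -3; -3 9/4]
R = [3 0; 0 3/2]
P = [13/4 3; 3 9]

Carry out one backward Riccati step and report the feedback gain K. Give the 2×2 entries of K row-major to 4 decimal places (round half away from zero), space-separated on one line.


0.4980 0.2437 -0.4770 -0.8481

BᵀP = [12.5000 24.0000; 7.1250 31.5000]
S = R + BᵀPB = [3 0; 0 3/2] + [73.0000 77.2500; 77.2500 115.3125] = [76.0000 77.2500; 77.2500 116.8125]
BᵀPA = [1.0000 -47.0000; -17.2500 -80.2500]
K = S⁻¹·BᵀPA = [0.4980 0.2437; -0.4770 -0.8481]
A−BK = [0.2884 0.2404; -0.0879 -0.0948]
AᵀP(A−BK) = [1.2732 1.1259; 1.1259 1.3892]
P' = Q + AᵀP(A−BK) = [5.5232 -1.8741; -1.8741 3.6392]
tr(P') = 9.1623


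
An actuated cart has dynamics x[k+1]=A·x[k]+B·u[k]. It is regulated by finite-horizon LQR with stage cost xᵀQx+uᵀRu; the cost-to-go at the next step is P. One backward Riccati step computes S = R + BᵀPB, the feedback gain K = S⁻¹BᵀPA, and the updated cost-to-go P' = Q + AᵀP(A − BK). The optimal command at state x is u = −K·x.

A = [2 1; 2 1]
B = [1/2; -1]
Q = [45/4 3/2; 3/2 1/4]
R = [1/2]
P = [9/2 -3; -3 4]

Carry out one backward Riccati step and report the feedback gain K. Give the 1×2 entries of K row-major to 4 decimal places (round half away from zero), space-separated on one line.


BᵀP = [5.2500 -5.5000]
S = R + BᵀPB = [1/2] + [8.1250] = [8.6250]
BᵀPA = [-0.5000 -0.2500]
K = S⁻¹·BᵀPA = [-0.0580 -0.0290]
A−BK = [2.0290 1.0145; 1.9420 0.9710]
AᵀP(A−BK) = [9.9710 4.9855; 4.9855 2.4928]
P' = Q + AᵀP(A−BK) = [21.2210 6.4855; 6.4855 2.7428]
tr(P') = 23.9638

-0.0580 -0.0290


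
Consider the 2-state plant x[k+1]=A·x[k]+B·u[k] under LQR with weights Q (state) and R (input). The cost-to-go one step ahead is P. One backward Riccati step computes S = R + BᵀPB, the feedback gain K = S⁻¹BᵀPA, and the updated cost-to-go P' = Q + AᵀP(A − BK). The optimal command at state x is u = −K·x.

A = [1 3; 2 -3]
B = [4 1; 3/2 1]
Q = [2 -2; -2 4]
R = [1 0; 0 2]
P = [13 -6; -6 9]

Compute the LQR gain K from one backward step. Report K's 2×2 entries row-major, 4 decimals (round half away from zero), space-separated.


-0.1908 1.8489 1.6001 -4.0075

BᵀP = [43.0000 -10.5000; 7.0000 3.0000]
S = R + BᵀPB = [1 0; 0 2] + [156.2500 32.5000; 32.5000 10.0000] = [157.2500 32.5000; 32.5000 12.0000]
BᵀPA = [22.0000 160.5000; 13.0000 12.0000]
K = S⁻¹·BᵀPA = [-0.1908 1.8489; 1.6001 -4.0075]
A−BK = [0.1631 -0.3882; 0.6861 -1.7659]
AᵀP(A−BK) = [8.3966 -21.5787; -21.5787 57.3367]
P' = Q + AᵀP(A−BK) = [10.3966 -23.5787; -23.5787 61.3367]
tr(P') = 71.7334


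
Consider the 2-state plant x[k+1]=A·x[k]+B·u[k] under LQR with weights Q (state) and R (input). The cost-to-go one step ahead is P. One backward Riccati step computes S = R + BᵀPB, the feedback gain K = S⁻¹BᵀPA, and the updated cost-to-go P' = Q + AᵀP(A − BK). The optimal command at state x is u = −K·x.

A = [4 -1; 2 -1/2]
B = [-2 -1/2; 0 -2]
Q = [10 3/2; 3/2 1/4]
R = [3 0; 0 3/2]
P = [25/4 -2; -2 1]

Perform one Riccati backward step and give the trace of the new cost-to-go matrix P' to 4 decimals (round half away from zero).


BᵀP = [-12.5000 4.0000; 0.8750 -1.0000]
S = R + BᵀPB = [3 0; 0 3/2] + [25.0000 -1.7500; -1.7500 1.5625] = [28.0000 -1.7500; -1.7500 3.0625]
BᵀPA = [-42.0000 10.5000; 1.5000 -0.3750]
K = S⁻¹·BᵀPA = [-1.5238 0.3810; -0.3810 0.0952]
A−BK = [0.7619 -0.1905; 1.2381 -0.3095]
AᵀP(A−BK) = [8.5714 -2.1429; -2.1429 0.5357]
P' = Q + AᵀP(A−BK) = [18.5714 -0.6429; -0.6429 0.7857]
tr(P') = 19.3571

19.3571


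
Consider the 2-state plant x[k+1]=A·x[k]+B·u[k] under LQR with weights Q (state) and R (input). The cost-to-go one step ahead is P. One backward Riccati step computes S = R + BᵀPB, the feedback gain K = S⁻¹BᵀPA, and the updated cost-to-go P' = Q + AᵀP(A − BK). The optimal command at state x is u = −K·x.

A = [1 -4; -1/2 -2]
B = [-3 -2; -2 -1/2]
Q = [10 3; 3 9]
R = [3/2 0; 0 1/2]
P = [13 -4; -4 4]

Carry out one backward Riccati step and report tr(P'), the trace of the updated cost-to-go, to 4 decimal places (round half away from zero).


BᵀP = [-31.0000 4.0000; -24.0000 6.0000]
S = R + BᵀPB = [3/2 0; 0 1/2] + [85.0000 60.0000; 60.0000 45.0000] = [86.5000 60.0000; 60.0000 45.5000]
BᵀPA = [-33.0000 116.0000; -27.0000 84.0000]
K = S⁻¹·BᵀPA = [0.3529 0.7089; -1.0588 0.9114]
A−BK = [-0.0588 -0.0506; -0.3235 -0.1266]
AᵀP(A−BK) = [1.0588 0.0000; 0.0000 1.2152]
P' = Q + AᵀP(A−BK) = [11.0588 3.0000; 3.0000 10.2152]
tr(P') = 21.2740

21.2740
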